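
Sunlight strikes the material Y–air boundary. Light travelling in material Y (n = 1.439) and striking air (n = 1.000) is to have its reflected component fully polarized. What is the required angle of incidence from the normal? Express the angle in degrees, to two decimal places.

θ_B ≈ 34.80°

The reflected p-component vanishes when tan θ_B = n₂/n₁.
Brewster's condition: tan θ_B = n₂/n₁ = 1.000/1.439 = 0.6949.
So θ_B = arctan 0.6949 = 34.80°.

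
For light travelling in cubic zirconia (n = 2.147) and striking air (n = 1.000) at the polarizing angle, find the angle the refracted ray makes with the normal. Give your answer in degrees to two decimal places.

θ_t ≈ 65.03°

First find Brewster's angle: tan θ_B = 1.000/2.147 = 0.4658, giving θ_B = 24.97°.
Since θ_B + θ_t = 90° at Brewster incidence, θ_t = 90° − 24.97° = 65.03°.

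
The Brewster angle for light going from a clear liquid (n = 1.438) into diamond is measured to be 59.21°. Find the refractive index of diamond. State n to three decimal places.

At the Brewster angle, tan θ_B = n₂/n₁ with n₁ on the incident side (a clear liquid) and n₂ on the transmitted side (diamond).
n₂ = n₁ tan θ_B = 1.438 × tan 59.21° = 2.413.

n ≈ 2.413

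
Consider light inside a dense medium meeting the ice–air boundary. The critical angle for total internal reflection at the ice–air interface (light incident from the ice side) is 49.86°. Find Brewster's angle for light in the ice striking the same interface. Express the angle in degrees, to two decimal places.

θ_B ≈ 37.40°

sin θ_c = n₂/n₁, so n₂/n₁ = sin 49.86° = 0.7645.
Brewster: tan θ_B = n₂/n₁ = 0.7645.
θ_B = arctan(0.7645) = 37.40°.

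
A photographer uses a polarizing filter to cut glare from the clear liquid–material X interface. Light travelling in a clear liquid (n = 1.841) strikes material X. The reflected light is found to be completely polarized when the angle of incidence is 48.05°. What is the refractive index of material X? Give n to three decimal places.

At Brewster's angle, tan θ_B = n₂/n₁ with n₁ on the incident side (a clear liquid) and n₂ on the transmitted side (material X).
n₂ = n₁ tan θ_B = 1.841 × tan 48.05° = 2.048.

n ≈ 2.048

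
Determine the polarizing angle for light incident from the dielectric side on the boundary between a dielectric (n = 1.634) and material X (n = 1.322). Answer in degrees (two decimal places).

Brewster's condition: tan θ_B = n₂/n₁ = 1.322/1.634 = 0.8091. Taking the arctangent, θ_B = 38.97°.

θ_B ≈ 38.97°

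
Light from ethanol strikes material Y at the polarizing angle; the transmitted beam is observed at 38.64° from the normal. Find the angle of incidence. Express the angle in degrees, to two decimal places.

θ_B ≈ 51.36°

At Brewster's angle the reflected and refracted rays are perpendicular, so θ_B + θ_t = 90°.
θ_B = 90° − 38.64° = 51.36°.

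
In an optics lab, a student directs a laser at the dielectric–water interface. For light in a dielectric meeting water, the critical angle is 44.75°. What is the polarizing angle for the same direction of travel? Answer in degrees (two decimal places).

n₂/n₁ = sin θ_c = sin 44.75° = 0.7040.
tan θ_B equals the same ratio, so θ_B = arctan(0.7040) = 35.15°.

θ_B ≈ 35.15°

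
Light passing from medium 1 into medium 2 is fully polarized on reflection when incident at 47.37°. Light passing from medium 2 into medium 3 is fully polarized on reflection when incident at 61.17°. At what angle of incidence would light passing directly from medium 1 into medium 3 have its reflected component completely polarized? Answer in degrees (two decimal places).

tan θ_B(1→2) = n₂/n₁ = tan 47.37° = 1.0863.
tan θ_B(2→3) = n₃/n₂ = tan 61.17° = 1.8167.
n₃/n₁ = 1.9736. Then tan θ_B(1→3) = n₃/n₁, so θ_B(1→3) = arctan(1.9736) = 63.13°.

θ_B ≈ 63.13°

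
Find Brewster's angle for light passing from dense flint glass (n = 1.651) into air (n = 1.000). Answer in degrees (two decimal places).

Here n₂/n₁ = 1.000/1.651 = 0.6057, and Brewster's law gives tan θ_B = n₂/n₁.
θ_B = arctan(0.6057) = 31.20°.

θ_B ≈ 31.20°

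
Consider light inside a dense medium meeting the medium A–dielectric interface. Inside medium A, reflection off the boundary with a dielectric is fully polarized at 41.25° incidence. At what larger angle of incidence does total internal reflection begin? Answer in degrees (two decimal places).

n₂/n₁ = tan 41.25° = 0.8770; the critical angle satisfies sin θ_c = n₂/n₁.
θ_c = arcsin(0.8770) = 61.28°.

θ_c ≈ 61.28°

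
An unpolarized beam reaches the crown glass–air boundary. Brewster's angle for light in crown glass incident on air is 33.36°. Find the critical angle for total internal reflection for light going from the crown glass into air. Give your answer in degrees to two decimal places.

tan θ_B = n₂/n₁ = tan 33.36° = 0.6584.
Total internal reflection: sin θ_c = n₂/n₁ = 0.6584.
θ_c = arcsin(0.6584) = 41.18°.

θ_c ≈ 41.18°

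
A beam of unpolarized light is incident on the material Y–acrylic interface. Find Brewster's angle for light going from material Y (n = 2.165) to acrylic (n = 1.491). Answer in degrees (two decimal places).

The reflected p-component vanishes when tan θ_B = n₂/n₁.
tan θ_B = n₂/n₁ = 1.491/2.165 = 0.6887.
θ_B = arctan(0.6887) = 34.55°.

θ_B ≈ 34.55°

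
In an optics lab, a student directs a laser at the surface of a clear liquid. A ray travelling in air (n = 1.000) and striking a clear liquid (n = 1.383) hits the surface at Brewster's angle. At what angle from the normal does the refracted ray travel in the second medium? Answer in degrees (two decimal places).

tan θ_B = n₂/n₁ = 1.383/1.000 = 1.3830, so θ_B = 54.13°.
The refracted ray is perpendicular to the reflected ray, so θ_t = 90° − θ_B = 35.87°.

θ_t ≈ 35.87°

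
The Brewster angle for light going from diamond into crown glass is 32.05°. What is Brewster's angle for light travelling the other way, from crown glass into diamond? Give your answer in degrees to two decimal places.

θ_B' ≈ 57.95°

Reversing the direction swaps n₁ and n₂, so tan θ_B' = 1/tan θ_B and θ_B' = 90° − θ_B.
Hence θ_B' = 90° − 32.05° = 57.95°.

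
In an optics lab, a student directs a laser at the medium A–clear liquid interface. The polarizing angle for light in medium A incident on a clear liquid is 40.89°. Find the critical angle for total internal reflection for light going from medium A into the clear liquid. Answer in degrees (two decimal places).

θ_c ≈ 59.99°

From Brewster, n₂/n₁ = tan θ_B = tan 40.89° = 0.8659.
Then sin θ_c = n₂/n₁ = 0.8659, so θ_c = arcsin 0.8659 = 59.99°.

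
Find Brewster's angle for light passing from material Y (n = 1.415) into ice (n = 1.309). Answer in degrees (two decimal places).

θ_B ≈ 42.77°

tan θ_B = n₂/n₁ = 1.309/1.415 = 0.9251.
So θ_B = arctan 0.9251 = 42.77°.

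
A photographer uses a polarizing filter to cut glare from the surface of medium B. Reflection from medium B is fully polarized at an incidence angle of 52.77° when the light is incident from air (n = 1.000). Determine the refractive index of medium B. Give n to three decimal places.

At Brewster's angle, tan θ_B = n₂/n₁ with n₁ on the incident side (air) and n₂ on the transmitted side (medium B).
n₂ = n₁ tan θ_B = 1.000 × tan 52.77° = 1.316.

n ≈ 1.316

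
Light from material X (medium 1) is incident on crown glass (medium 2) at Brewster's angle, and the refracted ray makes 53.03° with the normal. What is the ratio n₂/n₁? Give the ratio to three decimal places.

n₂/n₁ ≈ 0.753

θ_B + θ_t = 90°, so θ_B = 90° − 53.03° = 36.97°.
tan θ_B = n₂/n₁, so n₂/n₁ = tan 36.97° = 0.753.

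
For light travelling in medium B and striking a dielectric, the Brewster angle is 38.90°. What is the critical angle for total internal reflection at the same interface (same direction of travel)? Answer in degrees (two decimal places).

θ_c ≈ 53.79°

n₂/n₁ = tan 38.90° = 0.8069; the critical angle satisfies sin θ_c = n₂/n₁.
θ_c = arcsin(0.8069) = 53.79°.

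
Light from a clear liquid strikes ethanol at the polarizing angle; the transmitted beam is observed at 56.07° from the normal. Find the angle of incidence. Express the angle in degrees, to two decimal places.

At Brewster's angle the reflected and refracted rays are perpendicular, so θ_B + θ_t = 90°.
So θ_B = 90° − θ_t = 90° − 56.07° = 33.93°.

θ_B ≈ 33.93°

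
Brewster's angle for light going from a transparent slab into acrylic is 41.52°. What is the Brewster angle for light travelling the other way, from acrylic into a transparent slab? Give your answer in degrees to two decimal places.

θ_B' ≈ 48.48°

The two Brewster angles are complementary: θ_B' = 90° − θ_B = 90° − 41.52° = 48.48°.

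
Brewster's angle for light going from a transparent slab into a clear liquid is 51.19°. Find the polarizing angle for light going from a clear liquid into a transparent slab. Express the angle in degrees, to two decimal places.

The two Brewster angles are complementary: θ_B' = 90° − θ_B = 90° − 51.19° = 38.81°.

θ_B' ≈ 38.81°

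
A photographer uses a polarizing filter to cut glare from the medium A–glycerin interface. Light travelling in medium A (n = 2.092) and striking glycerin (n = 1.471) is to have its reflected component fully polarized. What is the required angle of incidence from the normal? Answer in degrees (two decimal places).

θ_B ≈ 35.11°

Brewster's condition: tan θ_B = n₂/n₁ = 1.471/2.092 = 0.7032.
So θ_B = arctan 0.7032 = 35.11°.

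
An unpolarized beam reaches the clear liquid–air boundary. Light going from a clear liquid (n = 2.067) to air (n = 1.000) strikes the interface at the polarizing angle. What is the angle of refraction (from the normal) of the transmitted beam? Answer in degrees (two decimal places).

θ_B = arctan(n₂/n₁) = arctan(1.000/2.067) = 25.82°.
The refracted ray is perpendicular to the reflected ray, so θ_t = 90° − θ_B = 64.18°.

θ_t ≈ 64.18°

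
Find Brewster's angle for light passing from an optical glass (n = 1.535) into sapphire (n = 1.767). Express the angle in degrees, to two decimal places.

Here n₂/n₁ = 1.767/1.535 = 1.1511, and Brewster's law gives tan θ_B = n₂/n₁. Taking the arctangent, θ_B = 49.02°.

θ_B ≈ 49.02°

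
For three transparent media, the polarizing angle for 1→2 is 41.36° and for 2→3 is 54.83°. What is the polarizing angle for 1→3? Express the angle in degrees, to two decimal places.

θ_B ≈ 51.33°

tan θ_B(1→2) = n₂/n₁ = tan 41.36° = 0.8804.
tan θ_B(2→3) = n₃/n₂ = tan 54.83° = 1.4192.
n₃/n₁ = 1.2494. Then tan θ_B(1→3) = n₃/n₁, so θ_B(1→3) = arctan(1.2494) = 51.33°.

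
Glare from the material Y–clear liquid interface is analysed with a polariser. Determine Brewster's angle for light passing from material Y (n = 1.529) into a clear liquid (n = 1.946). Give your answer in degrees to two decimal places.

θ_B ≈ 51.84°

tan θ_B = n₂/n₁ = 1.946/1.529 = 1.2727.
So θ_B = arctan 1.2727 = 51.84°.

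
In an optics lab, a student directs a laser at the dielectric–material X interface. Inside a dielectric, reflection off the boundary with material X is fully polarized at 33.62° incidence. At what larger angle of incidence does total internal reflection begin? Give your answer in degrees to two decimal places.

From Brewster, n₂/n₁ = tan θ_B = tan 33.62° = 0.6649.
Then sin θ_c = n₂/n₁ = 0.6649, so θ_c = arcsin 0.6649 = 41.67°.

θ_c ≈ 41.67°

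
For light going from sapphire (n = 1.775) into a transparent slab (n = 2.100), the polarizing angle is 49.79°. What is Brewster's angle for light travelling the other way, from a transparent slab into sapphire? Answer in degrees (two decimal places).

θ_B' ≈ 40.21°

Reversing the direction swaps n₁ and n₂, so tan θ_B' = 1/tan θ_B and θ_B' = 90° − θ_B.
Hence θ_B' = 90° − 49.79° = 40.21°.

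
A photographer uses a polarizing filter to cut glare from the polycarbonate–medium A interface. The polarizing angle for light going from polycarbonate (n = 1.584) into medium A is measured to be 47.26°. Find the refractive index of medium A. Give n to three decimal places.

n ≈ 1.714

Brewster's law: tan θ_B = n₂/n₁ (light incident in polycarbonate, refracted into medium A).
n₂ = n₁ tan θ_B = 1.584 × tan 47.26° = 1.714.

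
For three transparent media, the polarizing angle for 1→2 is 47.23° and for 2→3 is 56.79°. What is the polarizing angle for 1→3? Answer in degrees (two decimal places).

θ_B ≈ 58.80°

tan θ_B(1→2) = n₂/n₁ = tan 47.23° = 1.0810.
tan θ_B(2→3) = n₃/n₂ = tan 56.79° = 1.5276.
n₃/n₁ = 1.6514. Then tan θ_B(1→3) = n₃/n₁, so θ_B(1→3) = arctan(1.6514) = 58.80°.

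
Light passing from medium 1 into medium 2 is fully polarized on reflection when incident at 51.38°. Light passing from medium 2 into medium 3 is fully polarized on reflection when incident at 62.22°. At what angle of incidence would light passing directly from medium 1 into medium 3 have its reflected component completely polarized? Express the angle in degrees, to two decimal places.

θ_B ≈ 67.18°

Each Brewster angle gives a ratio: n₂/n₁ = tan 51.38° = 1.2518, n₃/n₂ = tan 62.22° = 1.8983.
Multiplying, n₃/n₁ = 1.2518 × 1.8983 = 2.3762, and θ_B(1→3) = arctan 2.3762 = 67.18°.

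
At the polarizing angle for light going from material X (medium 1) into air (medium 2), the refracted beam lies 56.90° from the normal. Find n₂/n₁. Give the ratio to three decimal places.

At Brewster incidence θ_B = 90° − θ_t = 90° − 56.90° = 33.10°.
tan θ_B = n₂/n₁, so n₂/n₁ = tan 33.10° = 0.652.

n₂/n₁ ≈ 0.652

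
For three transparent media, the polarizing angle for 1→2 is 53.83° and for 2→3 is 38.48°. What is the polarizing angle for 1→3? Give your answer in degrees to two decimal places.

tan θ_B(1→2) = n₂/n₁ = tan 53.83° = 1.3678.
tan θ_B(2→3) = n₃/n₂ = tan 38.48° = 0.7949.
So n₃/n₁ = (n₂/n₁)(n₃/n₂) = 1.3678 × 0.7949 = 1.0872.
θ_B(1→3) = arctan(1.0872) = 47.39°.

θ_B ≈ 47.39°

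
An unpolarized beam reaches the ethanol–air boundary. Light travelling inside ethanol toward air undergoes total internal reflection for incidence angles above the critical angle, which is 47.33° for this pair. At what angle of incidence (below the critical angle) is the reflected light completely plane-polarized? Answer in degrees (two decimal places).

θ_B ≈ 36.33°

sin θ_c = n₂/n₁, so n₂/n₁ = sin 47.33° = 0.7353.
Brewster: tan θ_B = n₂/n₁ = 0.7353.
θ_B = arctan(0.7353) = 36.33°.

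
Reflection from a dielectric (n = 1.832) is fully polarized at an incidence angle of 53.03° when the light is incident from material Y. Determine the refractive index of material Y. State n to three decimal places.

n ≈ 1.379

Full polarization of the reflected beam means tan θ_B = n₂/n₁, where n₁ is the incident medium (material Y).
n₁ = n₂ / tan θ_B = 1.832 / tan 53.03° = 1.379.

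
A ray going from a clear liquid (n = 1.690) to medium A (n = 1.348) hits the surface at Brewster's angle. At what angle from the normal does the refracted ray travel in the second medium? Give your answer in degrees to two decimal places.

tan θ_B = n₂/n₁ = 1.348/1.690 = 0.7976, so θ_B = 38.58°.
Since θ_B + θ_t = 90° at Brewster incidence, θ_t = 90° − 38.58° = 51.42°.

θ_t ≈ 51.42°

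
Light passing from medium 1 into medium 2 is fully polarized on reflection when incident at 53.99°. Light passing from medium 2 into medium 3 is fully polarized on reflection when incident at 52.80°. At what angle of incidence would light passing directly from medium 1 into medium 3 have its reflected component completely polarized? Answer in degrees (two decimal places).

n₂/n₁ = tan 53.99° = 1.3759 and n₃/n₂ = tan 52.80° = 1.3175.
n₃/n₁ = 1.8127. Then tan θ_B(1→3) = n₃/n₁, so θ_B(1→3) = arctan(1.8127) = 61.12°.

θ_B ≈ 61.12°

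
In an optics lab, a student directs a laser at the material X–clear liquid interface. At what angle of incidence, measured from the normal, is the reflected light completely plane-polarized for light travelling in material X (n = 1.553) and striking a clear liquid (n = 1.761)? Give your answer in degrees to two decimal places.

θ_B ≈ 48.59°

At Brewster's angle the reflected and refracted rays are perpendicular, which with Snell's law gives tan θ_B = n₂/n₁.
Here n₂/n₁ = 1.761/1.553 = 1.1339, and Brewster's law gives tan θ_B = n₂/n₁. Taking the arctangent, θ_B = 48.59°.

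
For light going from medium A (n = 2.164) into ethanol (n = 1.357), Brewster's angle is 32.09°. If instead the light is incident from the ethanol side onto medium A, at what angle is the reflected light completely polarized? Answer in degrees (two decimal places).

The two Brewster angles are complementary: θ_B' = 90° − θ_B = 90° − 32.09° = 57.91°.

θ_B' ≈ 57.91°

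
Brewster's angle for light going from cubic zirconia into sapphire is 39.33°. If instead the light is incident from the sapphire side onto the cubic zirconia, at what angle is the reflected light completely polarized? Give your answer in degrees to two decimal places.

Reversing the direction swaps n₁ and n₂, so tan θ_B' = 1/tan θ_B and θ_B' = 90° − θ_B.
Hence θ_B' = 90° − 39.33° = 50.67°.

θ_B' ≈ 50.67°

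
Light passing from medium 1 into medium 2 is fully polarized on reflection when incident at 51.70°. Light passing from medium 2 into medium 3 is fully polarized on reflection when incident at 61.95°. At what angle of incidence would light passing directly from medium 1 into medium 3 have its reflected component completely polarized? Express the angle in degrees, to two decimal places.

n₂/n₁ = tan 51.70° = 1.2662 and n₃/n₂ = tan 61.95° = 1.8768.
So n₃/n₁ = (n₂/n₁)(n₃/n₂) = 1.2662 × 1.8768 = 2.3764.
θ_B(1→3) = arctan(2.3764) = 67.18°.

θ_B ≈ 67.18°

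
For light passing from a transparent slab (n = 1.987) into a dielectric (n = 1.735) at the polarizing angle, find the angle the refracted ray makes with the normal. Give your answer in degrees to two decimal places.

tan θ_B = n₂/n₁ = 1.735/1.987 = 0.8732, so θ_B = 41.13°.
Since θ_B + θ_t = 90° at Brewster incidence, θ_t = 90° − 41.13° = 48.87°.

θ_t ≈ 48.87°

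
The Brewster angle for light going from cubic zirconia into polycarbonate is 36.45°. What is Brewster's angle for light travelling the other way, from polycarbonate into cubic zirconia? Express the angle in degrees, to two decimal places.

θ_B' ≈ 53.55°

The two Brewster angles are complementary: θ_B' = 90° − θ_B = 90° − 36.45° = 53.55°.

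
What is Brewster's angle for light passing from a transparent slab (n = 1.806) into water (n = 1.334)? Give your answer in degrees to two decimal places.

θ_B ≈ 36.45°

The reflected p-component vanishes when tan θ_B = n₂/n₁.
tan θ_B = n₂/n₁ = 1.334/1.806 = 0.7386.
So θ_B = arctan 0.7386 = 36.45°.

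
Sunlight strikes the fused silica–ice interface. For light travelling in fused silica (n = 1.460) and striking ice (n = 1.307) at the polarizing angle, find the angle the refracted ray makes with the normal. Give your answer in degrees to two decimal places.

First find Brewster's angle: tan θ_B = 1.307/1.460 = 0.8952, giving θ_B = 41.84°.
Since θ_B + θ_t = 90° at Brewster incidence, θ_t = 90° − 41.84° = 48.16°.

θ_t ≈ 48.16°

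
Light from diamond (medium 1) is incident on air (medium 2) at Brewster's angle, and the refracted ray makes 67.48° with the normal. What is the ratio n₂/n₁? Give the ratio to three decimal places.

n₂/n₁ ≈ 0.415

At Brewster incidence θ_B = 90° − θ_t = 90° − 67.48° = 22.52°.
tan θ_B = n₂/n₁, so n₂/n₁ = tan 22.52° = 0.415.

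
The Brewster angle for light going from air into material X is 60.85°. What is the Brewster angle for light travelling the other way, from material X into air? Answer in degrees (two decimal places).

tan θ_B' = n₁/n₂ = 1/tan θ_B, so θ_B' = 90° − θ_B.
θ_B' = 90° − 60.85° = 29.15°.

θ_B' ≈ 29.15°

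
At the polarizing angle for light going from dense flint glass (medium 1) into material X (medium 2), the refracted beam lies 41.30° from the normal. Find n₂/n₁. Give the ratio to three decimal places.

θ_B + θ_t = 90°, so θ_B = 90° − 41.30° = 48.70°.
Then n₂/n₁ = tan θ_B = tan 48.70° = 1.138.

n₂/n₁ ≈ 1.138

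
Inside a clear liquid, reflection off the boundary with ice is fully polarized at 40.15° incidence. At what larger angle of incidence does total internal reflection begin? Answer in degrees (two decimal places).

θ_c ≈ 57.52°

n₂/n₁ = tan 40.15° = 0.8436; the critical angle satisfies sin θ_c = n₂/n₁.
θ_c = arcsin(0.8436) = 57.52°.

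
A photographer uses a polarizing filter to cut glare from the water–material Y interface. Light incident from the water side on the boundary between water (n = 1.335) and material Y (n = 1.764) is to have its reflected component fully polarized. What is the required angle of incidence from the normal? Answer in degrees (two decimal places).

The reflected p-component vanishes when tan θ_B = n₂/n₁.
Brewster's condition: tan θ_B = n₂/n₁ = 1.764/1.335 = 1.3213. Taking the arctangent, θ_B = 52.88°.

θ_B ≈ 52.88°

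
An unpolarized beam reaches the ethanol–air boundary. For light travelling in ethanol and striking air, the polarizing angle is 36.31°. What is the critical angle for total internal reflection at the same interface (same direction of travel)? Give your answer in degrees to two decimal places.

From Brewster, n₂/n₁ = tan θ_B = tan 36.31° = 0.7348.
Then sin θ_c = n₂/n₁ = 0.7348, so θ_c = arcsin 0.7348 = 47.29°.

θ_c ≈ 47.29°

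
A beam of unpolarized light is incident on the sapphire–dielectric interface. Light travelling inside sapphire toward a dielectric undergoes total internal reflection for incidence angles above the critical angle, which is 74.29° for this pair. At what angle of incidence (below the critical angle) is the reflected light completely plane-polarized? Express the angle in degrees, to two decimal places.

n₂/n₁ = sin θ_c = sin 74.29° = 0.9626.
tan θ_B equals the same ratio, so θ_B = arctan(0.9626) = 43.91°.

θ_B ≈ 43.91°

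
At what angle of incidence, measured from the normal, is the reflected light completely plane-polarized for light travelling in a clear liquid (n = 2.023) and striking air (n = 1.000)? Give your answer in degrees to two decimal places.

θ_B ≈ 26.30°

At Brewster's angle the reflected and refracted rays are perpendicular, which with Snell's law gives tan θ_B = n₂/n₁.
Brewster's condition: tan θ_B = n₂/n₁ = 1.000/2.023 = 0.4943. Taking the arctangent, θ_B = 26.30°.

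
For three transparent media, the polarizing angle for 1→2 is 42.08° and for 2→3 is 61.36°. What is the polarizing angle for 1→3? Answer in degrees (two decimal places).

θ_B ≈ 58.83°

n₂/n₁ = tan 42.08° = 0.9029 and n₃/n₂ = tan 61.36° = 1.8311.
n₃/n₁ = 1.6534. Then tan θ_B(1→3) = n₃/n₁, so θ_B(1→3) = arctan(1.6534) = 58.83°.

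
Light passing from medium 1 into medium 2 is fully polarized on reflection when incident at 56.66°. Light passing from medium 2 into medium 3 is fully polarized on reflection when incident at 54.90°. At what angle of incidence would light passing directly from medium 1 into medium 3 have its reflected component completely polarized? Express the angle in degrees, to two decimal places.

θ_B ≈ 65.19°

tan θ_B(1→2) = n₂/n₁ = tan 56.66° = 1.5200.
tan θ_B(2→3) = n₃/n₂ = tan 54.90° = 1.4229.
n₃/n₁ = 2.1628. Then tan θ_B(1→3) = n₃/n₁, so θ_B(1→3) = arctan(2.1628) = 65.19°.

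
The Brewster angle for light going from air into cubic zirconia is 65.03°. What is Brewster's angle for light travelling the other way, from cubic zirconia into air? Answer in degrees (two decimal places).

θ_B' ≈ 24.97°

tan θ_B' = n₁/n₂ = 1/tan θ_B, so θ_B' = 90° − θ_B.
θ_B' = 90° − 65.03° = 24.97°.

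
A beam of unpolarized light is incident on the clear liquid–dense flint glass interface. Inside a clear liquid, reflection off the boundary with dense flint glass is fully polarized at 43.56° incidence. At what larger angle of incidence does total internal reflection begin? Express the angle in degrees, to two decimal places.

θ_c ≈ 71.98°

n₂/n₁ = tan 43.56° = 0.9510; the critical angle satisfies sin θ_c = n₂/n₁.
θ_c = arcsin(0.9510) = 71.98°.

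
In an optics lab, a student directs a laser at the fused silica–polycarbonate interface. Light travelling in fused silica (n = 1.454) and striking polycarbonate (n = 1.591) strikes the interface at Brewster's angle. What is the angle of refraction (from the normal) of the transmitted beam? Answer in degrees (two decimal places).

θ_B = arctan(n₂/n₁) = arctan(1.591/1.454) = 47.58°.
The refracted ray is perpendicular to the reflected ray, so θ_t = 90° − θ_B = 42.42°.

θ_t ≈ 42.42°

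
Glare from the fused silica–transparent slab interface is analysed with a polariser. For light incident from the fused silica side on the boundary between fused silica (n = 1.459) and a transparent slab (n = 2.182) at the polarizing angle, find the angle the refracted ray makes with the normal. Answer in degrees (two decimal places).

First find Brewster's angle: tan θ_B = 2.182/1.459 = 1.4955, giving θ_B = 56.23°.
At Brewster's angle the reflected and refracted rays are perpendicular, so θ_t = 90° − θ_B = 90° − 56.23° = 33.77°.

θ_t ≈ 33.77°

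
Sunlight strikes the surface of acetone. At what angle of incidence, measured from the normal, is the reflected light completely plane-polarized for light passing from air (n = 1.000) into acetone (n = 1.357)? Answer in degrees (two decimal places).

θ_B ≈ 53.61°

Here n₂/n₁ = 1.357/1.000 = 1.3570, and Brewster's law gives tan θ_B = n₂/n₁.
So θ_B = arctan 1.3570 = 53.61°.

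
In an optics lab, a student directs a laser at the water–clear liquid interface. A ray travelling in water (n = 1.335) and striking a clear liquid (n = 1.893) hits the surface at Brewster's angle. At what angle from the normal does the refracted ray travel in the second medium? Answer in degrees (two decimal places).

θ_t ≈ 35.19°

tan θ_B = n₂/n₁ = 1.893/1.335 = 1.4180, so θ_B = 54.81°.
At Brewster's angle the reflected and refracted rays are perpendicular, so θ_t = 90° − θ_B = 90° − 54.81° = 35.19°.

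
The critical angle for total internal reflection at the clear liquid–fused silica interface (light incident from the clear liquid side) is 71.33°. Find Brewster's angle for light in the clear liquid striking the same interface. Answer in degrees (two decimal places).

θ_B ≈ 43.45°

sin θ_c = n₂/n₁, so n₂/n₁ = sin 71.33° = 0.9474.
Brewster: tan θ_B = n₂/n₁ = 0.9474.
θ_B = arctan(0.9474) = 43.45°.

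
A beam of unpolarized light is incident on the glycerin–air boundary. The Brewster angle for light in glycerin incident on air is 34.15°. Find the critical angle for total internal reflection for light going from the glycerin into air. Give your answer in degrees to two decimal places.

θ_c ≈ 42.71°

From Brewster, n₂/n₁ = tan θ_B = tan 34.15° = 0.6783.
Then sin θ_c = n₂/n₁ = 0.6783, so θ_c = arcsin 0.6783 = 42.71°.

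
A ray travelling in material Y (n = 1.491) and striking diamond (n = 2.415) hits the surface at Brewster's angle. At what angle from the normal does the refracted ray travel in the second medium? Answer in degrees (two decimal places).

θ_B = arctan(n₂/n₁) = arctan(2.415/1.491) = 58.31°.
The refracted ray is perpendicular to the reflected ray, so θ_t = 90° − θ_B = 31.69°.

θ_t ≈ 31.69°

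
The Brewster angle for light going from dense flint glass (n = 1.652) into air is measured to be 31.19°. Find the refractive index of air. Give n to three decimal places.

n ≈ 1.000

Full polarization of the reflected beam means tan θ_B = n₂/n₁, where n₁ is the incident medium (dense flint glass).
n₂ = n₁ tan θ_B = 1.652 × tan 31.19° = 1.000.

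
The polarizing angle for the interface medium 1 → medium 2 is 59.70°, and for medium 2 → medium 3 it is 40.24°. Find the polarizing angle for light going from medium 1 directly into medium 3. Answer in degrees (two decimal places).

tan θ_B(1→2) = n₂/n₁ = tan 59.70° = 1.7113.
tan θ_B(2→3) = n₃/n₂ = tan 40.24° = 0.8463.
n₃/n₁ = 1.4482. Then tan θ_B(1→3) = n₃/n₁, so θ_B(1→3) = arctan(1.4482) = 55.37°.

θ_B ≈ 55.37°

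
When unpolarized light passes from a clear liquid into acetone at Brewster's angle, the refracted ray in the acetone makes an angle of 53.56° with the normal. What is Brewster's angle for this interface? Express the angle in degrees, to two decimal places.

Since the reflected and refracted rays are at right angles at the polarizing angle, θ_B + θ_t = 90°.
θ_B = 90° − 53.56° = 36.44°.

θ_B ≈ 36.44°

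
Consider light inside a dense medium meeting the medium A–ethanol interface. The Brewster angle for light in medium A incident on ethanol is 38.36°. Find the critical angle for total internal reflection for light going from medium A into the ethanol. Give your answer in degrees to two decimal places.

From Brewster, n₂/n₁ = tan θ_B = tan 38.36° = 0.7915.
Then sin θ_c = n₂/n₁ = 0.7915, so θ_c = arcsin 0.7915 = 52.32°.

θ_c ≈ 52.32°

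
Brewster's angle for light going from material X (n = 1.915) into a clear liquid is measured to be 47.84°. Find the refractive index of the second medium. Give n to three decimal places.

n ≈ 2.115

At Brewster's angle, tan θ_B = n₂/n₁ with n₁ on the incident side (material X) and n₂ on the transmitted side (a clear liquid).
n₂ = n₁ tan θ_B = 1.915 × tan 47.84° = 2.115.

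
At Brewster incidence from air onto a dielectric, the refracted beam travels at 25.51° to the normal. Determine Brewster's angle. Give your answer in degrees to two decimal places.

At Brewster's angle the reflected and refracted rays are perpendicular, so θ_B + θ_t = 90°.
So θ_B = 90° − θ_t = 90° − 25.51° = 64.49°.

θ_B ≈ 64.49°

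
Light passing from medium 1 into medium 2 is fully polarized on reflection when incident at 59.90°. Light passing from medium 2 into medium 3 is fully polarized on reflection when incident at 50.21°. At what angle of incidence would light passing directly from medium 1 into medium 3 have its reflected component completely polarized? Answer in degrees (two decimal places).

θ_B ≈ 64.23°

Each Brewster angle gives a ratio: n₂/n₁ = tan 59.90° = 1.7251, n₃/n₂ = tan 50.21° = 1.2007.
Multiplying, n₃/n₁ = 1.7251 × 1.2007 = 2.0713, and θ_B(1→3) = arctan 2.0713 = 64.23°.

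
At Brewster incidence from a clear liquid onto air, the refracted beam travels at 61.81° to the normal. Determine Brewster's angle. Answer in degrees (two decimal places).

θ_B ≈ 28.19°

At Brewster's angle the reflected and refracted rays are perpendicular, so θ_B + θ_t = 90°.
So θ_B = 90° − θ_t = 90° − 61.81° = 28.19°.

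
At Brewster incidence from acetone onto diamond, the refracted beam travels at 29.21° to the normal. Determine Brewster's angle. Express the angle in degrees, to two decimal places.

Since the reflected and refracted rays are at right angles at the polarizing angle, θ_B + θ_t = 90°.
θ_B = 90° − 29.21° = 60.79°.

θ_B ≈ 60.79°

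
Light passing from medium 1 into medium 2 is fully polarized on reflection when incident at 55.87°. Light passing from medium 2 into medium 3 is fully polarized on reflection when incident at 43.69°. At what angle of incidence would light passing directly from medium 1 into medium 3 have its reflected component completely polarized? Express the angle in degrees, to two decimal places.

Each Brewster angle gives a ratio: n₂/n₁ = tan 55.87° = 1.4753, n₃/n₂ = tan 43.69° = 0.9553.
So n₃/n₁ = (n₂/n₁)(n₃/n₂) = 1.4753 × 0.9553 = 1.4094.
θ_B(1→3) = arctan(1.4094) = 54.64°.

θ_B ≈ 54.64°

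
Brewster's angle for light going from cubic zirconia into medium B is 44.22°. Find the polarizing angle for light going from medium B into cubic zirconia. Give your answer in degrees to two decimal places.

Reversing the direction swaps n₁ and n₂, so tan θ_B' = 1/tan θ_B and θ_B' = 90° − θ_B.
Hence θ_B' = 90° − 44.22° = 45.78°.

θ_B' ≈ 45.78°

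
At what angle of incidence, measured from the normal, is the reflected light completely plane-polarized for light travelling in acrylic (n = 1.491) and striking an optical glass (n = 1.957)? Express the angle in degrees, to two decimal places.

Brewster's condition: tan θ_B = n₂/n₁ = 1.957/1.491 = 1.3125.
θ_B = arctan(1.3125) = 52.70°.

θ_B ≈ 52.70°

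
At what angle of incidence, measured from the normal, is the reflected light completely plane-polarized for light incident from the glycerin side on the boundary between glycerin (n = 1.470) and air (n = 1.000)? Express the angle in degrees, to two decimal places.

θ_B ≈ 34.23°

tan θ_B = n₂/n₁ = 1.000/1.470 = 0.6803.
θ_B = arctan(0.6803) = 34.23°.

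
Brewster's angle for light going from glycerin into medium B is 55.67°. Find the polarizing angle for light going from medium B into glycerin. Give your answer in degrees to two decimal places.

θ_B' ≈ 34.33°

Reversing the direction swaps n₁ and n₂, so tan θ_B' = 1/tan θ_B and θ_B' = 90° − θ_B.
Hence θ_B' = 90° − 55.67° = 34.33°.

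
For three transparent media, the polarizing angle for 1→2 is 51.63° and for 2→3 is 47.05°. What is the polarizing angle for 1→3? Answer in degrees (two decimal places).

θ_B ≈ 53.61°

Each Brewster angle gives a ratio: n₂/n₁ = tan 51.63° = 1.2630, n₃/n₂ = tan 47.05° = 1.0742.
So n₃/n₁ = (n₂/n₁)(n₃/n₂) = 1.2630 × 1.0742 = 1.3568.
θ_B(1→3) = arctan(1.3568) = 53.61°.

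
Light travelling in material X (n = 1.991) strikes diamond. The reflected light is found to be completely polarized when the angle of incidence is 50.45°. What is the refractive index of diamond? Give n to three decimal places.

Full polarization of the reflected beam means tan θ_B = n₂/n₁, where n₁ is the incident medium (material X).
n₂ = n₁ tan θ_B = 1.991 × tan 50.45° = 2.411.

n ≈ 2.411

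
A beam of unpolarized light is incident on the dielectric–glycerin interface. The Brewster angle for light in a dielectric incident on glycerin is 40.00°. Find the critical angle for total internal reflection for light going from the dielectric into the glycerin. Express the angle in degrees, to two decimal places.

θ_c ≈ 57.05°

tan θ_B = n₂/n₁ = tan 40.00° = 0.8391.
Total internal reflection: sin θ_c = n₂/n₁ = 0.8391.
θ_c = arcsin(0.8391) = 57.05°.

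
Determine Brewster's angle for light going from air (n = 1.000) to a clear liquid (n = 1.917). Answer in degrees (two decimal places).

Here n₂/n₁ = 1.917/1.000 = 1.9170, and Brewster's law gives tan θ_B = n₂/n₁.
So θ_B = arctan 1.9170 = 62.45°.

θ_B ≈ 62.45°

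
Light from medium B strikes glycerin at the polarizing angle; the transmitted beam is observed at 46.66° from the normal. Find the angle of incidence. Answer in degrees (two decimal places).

Brewster's condition makes the reflected and refracted beams perpendicular: θ_B + θ_t = 90°.
So θ_B = 90° − θ_t = 90° − 46.66° = 43.34°.

θ_B ≈ 43.34°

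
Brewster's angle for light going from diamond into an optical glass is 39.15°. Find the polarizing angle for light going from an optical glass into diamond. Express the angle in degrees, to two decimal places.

θ_B' ≈ 50.85°

Reversing the direction swaps n₁ and n₂, so tan θ_B' = 1/tan θ_B and θ_B' = 90° − θ_B.
Hence θ_B' = 90° − 39.15° = 50.85°.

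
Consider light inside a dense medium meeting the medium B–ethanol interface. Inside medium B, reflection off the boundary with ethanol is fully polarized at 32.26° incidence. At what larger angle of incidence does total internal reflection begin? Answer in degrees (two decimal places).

θ_c ≈ 39.14°

tan θ_B = n₂/n₁ = tan 32.26° = 0.6312.
Total internal reflection: sin θ_c = n₂/n₁ = 0.6312.
θ_c = arcsin(0.6312) = 39.14°.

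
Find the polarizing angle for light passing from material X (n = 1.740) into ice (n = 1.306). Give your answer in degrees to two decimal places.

θ_B ≈ 36.89°

Brewster's condition: tan θ_B = n₂/n₁ = 1.306/1.740 = 0.7506.
So θ_B = arctan 0.7506 = 36.89°.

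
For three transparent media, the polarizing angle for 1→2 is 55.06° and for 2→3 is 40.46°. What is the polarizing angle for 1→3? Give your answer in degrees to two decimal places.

n₂/n₁ = tan 55.06° = 1.4313 and n₃/n₂ = tan 40.46° = 0.8529.
Multiplying, n₃/n₁ = 1.4313 × 0.8529 = 1.2207, and θ_B(1→3) = arctan 1.2207 = 50.68°.

θ_B ≈ 50.68°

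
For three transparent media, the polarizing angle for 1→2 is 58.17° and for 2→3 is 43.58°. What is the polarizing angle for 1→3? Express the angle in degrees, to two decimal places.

n₂/n₁ = tan 58.17° = 1.6110 and n₃/n₂ = tan 43.58° = 0.9516.
Multiplying, n₃/n₁ = 1.6110 × 0.9516 = 1.5330, and θ_B(1→3) = arctan 1.5330 = 56.88°.

θ_B ≈ 56.88°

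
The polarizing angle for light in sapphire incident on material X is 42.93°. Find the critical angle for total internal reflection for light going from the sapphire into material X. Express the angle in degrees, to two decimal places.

tan θ_B = n₂/n₁ = tan 42.93° = 0.9302.
Total internal reflection: sin θ_c = n₂/n₁ = 0.9302.
θ_c = arcsin(0.9302) = 68.47°.

θ_c ≈ 68.47°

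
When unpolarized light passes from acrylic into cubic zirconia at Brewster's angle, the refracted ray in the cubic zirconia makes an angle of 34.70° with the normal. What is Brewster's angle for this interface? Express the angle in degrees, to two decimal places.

θ_B ≈ 55.30°

Brewster's condition makes the reflected and refracted beams perpendicular: θ_B + θ_t = 90°.
So θ_B = 90° − θ_t = 90° − 34.70° = 55.30°.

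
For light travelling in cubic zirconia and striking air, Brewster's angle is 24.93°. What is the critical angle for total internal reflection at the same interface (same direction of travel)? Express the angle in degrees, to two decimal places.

n₂/n₁ = tan 24.93° = 0.4648; the critical angle satisfies sin θ_c = n₂/n₁.
θ_c = arcsin(0.4648) = 27.70°.

θ_c ≈ 27.70°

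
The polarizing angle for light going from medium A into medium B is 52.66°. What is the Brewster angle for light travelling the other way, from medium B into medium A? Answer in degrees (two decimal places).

θ_B' ≈ 37.34°

tan θ_B' = n₁/n₂ = 1/tan θ_B, so θ_B' = 90° − θ_B.
θ_B' = 90° − 52.66° = 37.34°.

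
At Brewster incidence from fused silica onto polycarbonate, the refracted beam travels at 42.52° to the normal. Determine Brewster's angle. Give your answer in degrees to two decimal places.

Since the reflected and refracted rays are at right angles at the polarizing angle, θ_B + θ_t = 90°.
So θ_B = 90° − θ_t = 90° − 42.52° = 47.48°.

θ_B ≈ 47.48°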